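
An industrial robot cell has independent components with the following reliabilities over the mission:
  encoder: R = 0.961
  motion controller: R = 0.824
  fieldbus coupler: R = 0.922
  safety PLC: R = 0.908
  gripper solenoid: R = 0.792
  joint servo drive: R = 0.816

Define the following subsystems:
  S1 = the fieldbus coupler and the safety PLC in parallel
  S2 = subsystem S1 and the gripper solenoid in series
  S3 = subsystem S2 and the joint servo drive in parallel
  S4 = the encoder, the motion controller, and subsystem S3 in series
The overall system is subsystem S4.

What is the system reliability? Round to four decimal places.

0.7607

Parallel (fieldbus coupler and safety PLC): 1 − (1 − 0.922000)(1 − 0.908000) = 0.992824
Series ([0.992824] and gripper solenoid): 0.992824 × 0.792000 = 0.786317
Parallel ([0.786317] and joint servo drive): 1 − (1 − 0.786317)(1 − 0.816000) = 0.960682
Series (encoder, motion controller, and [0.960682]): 0.961000 × 0.824000 × 0.960682 = 0.7607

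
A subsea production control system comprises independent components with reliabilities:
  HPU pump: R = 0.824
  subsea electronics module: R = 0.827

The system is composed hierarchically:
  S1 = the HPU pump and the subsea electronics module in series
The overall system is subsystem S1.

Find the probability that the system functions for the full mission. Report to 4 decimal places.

Series (HPU pump and subsea electronics module): 0.824000 × 0.827000 = 0.6814

0.6814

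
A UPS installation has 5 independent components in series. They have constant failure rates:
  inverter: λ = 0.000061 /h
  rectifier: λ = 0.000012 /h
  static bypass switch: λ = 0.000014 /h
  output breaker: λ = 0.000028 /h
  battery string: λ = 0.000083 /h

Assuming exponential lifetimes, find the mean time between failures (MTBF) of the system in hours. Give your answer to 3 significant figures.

5050

Series of exponential components: λ_sys = Σ λ_i
λ_sys = 0.000061 + 0.000012 + 0.000014 + 0.000028 + 0.000083 = 1.9800e-04 /h
MTBF = 1 / λ_sys = 5050 h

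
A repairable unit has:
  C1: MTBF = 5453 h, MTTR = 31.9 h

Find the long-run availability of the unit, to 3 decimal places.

A(C1) = MTBF/(MTBF+MTTR) = 5453/(5453+31.9) = 0.994

0.994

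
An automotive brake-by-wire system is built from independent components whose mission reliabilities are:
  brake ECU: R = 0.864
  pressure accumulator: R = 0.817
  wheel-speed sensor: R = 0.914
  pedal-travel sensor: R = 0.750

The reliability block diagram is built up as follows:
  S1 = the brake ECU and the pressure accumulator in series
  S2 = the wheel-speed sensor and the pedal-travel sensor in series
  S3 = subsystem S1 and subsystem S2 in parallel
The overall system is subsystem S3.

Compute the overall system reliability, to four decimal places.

Series (brake ECU and pressure accumulator): 0.864000 × 0.817000 = 0.705888
Series (wheel-speed sensor and pedal-travel sensor): 0.914000 × 0.750000 = 0.685500
Parallel ([0.705888] and [0.685500]): 1 − (1 − 0.705888)(1 − 0.685500) = 0.9075

0.9075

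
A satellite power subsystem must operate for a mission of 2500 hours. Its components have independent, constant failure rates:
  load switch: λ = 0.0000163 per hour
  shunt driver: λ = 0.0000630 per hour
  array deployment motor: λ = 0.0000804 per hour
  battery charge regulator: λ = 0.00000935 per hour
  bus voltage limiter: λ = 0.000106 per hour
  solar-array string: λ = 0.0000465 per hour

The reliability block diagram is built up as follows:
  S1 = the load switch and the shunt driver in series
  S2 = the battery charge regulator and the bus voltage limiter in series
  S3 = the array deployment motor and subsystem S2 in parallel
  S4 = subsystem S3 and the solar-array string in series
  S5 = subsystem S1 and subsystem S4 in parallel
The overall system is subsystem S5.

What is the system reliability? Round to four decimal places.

R(load switch) = exp(−0.0000163 × 2500) = 0.960069
R(shunt driver) = exp(−0.0000630 × 2500) = 0.854277
R(array deployment motor) = exp(−0.0000804 × 2500) = 0.817912
R(battery charge regulator) = exp(−0.00000935 × 2500) = 0.976896
R(bus voltage limiter) = exp(−0.000106 × 2500) = 0.767206
R(solar-array string) = exp(−0.0000465 × 2500) = 0.890253
Series (load switch and shunt driver): 0.960069 × 0.854277 = 0.820165
Series (battery charge regulator and bus voltage limiter): 0.976896 × 0.767206 = 0.749480
Parallel (array deployment motor and [0.749480]): 1 − (1 − 0.817912)(1 − 0.749480) = 0.954383
Series ([0.954383] and solar-array string): 0.954383 × 0.890253 = 0.849642
Parallel ([0.820165] and [0.849642]): 1 − (1 − 0.820165)(1 − 0.849642) = 0.9730

0.9730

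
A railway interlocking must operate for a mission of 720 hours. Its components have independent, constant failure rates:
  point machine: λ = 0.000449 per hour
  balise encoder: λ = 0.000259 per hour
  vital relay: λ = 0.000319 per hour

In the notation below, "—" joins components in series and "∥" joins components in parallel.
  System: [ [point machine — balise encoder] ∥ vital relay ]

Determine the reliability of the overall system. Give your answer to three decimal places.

R(point machine) = exp(−0.000449 × 720) = 0.72377
R(balise encoder) = exp(−0.000259 × 720) = 0.82988
R(vital relay) = exp(−0.000319 × 720) = 0.79479
Series (point machine and balise encoder): 0.72377 × 0.82988 = 0.60064
Parallel ([0.60064] and vital relay): 1 − (1 − 0.60064)(1 − 0.79479) = 0.918

0.918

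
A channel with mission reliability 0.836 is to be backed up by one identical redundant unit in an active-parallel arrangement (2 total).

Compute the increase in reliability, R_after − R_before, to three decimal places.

R_before = 0.836
R_after = 1 − (1 − 0.836)^2 = 0.973
ΔR = 0.973 − 0.836 = 0.137

0.137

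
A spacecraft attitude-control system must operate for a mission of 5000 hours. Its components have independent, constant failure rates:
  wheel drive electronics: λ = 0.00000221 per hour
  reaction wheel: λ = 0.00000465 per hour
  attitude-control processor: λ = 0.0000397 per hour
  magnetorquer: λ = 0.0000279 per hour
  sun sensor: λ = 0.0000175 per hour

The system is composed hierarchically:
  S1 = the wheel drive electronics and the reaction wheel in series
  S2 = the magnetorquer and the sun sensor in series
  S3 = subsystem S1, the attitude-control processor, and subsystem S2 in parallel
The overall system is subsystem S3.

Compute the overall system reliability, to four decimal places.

R(wheel drive electronics) = exp(−0.00000221 × 5000) = 0.989011
R(reaction wheel) = exp(−0.00000465 × 5000) = 0.977018
R(attitude-control processor) = exp(−0.0000397 × 5000) = 0.819960
R(magnetorquer) = exp(−0.0000279 × 5000) = 0.869793
R(sun sensor) = exp(−0.0000175 × 5000) = 0.916219
Series (wheel drive electronics and reaction wheel): 0.989011 × 0.977018 = 0.966282
Series (magnetorquer and sun sensor): 0.869793 × 0.916219 = 0.796921
Parallel ([0.966282], attitude-control processor, and [0.796921]): 1 − (1 − 0.966282)(1 − 0.819960)(1 − 0.796921) = 0.9988

0.9988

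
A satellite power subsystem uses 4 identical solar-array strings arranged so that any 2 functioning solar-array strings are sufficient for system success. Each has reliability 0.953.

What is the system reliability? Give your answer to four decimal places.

R = Σ_{i=2}^{4} C(4,i) p^i (1−p)^{4−i} with p = 0.953
C(4,2)·0.953^2·0.047^2 = 0.012037
C(4,3)·0.953^3·0.047^1 = 0.162718
C(4,4)·0.953^4·0.047^0 = 0.824844
Sum = 0.9996

0.9996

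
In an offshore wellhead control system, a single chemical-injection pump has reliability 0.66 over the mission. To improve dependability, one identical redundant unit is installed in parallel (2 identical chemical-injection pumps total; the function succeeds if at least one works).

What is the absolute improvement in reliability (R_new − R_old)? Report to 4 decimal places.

R_before = 0.66
R_after = 1 − (1 − 0.66)^2 = 0.8844
ΔR = 0.8844 − 0.66 = 0.2244

0.2244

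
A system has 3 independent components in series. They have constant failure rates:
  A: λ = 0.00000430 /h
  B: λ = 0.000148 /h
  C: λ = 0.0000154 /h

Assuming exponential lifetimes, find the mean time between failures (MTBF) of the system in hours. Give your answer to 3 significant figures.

5960

Series of exponential components: λ_sys = Σ λ_i
λ_sys = 0.00000430 + 0.000148 + 0.0000154 = 1.6770e-04 /h
MTBF = 1 / λ_sys = 5960 h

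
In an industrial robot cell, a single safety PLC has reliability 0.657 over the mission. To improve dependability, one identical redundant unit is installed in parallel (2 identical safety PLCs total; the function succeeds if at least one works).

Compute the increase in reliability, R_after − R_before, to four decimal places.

0.2254

R_before = 0.657
R_after = 1 − (1 − 0.657)^2 = 0.8824
ΔR = 0.8824 − 0.657 = 0.2254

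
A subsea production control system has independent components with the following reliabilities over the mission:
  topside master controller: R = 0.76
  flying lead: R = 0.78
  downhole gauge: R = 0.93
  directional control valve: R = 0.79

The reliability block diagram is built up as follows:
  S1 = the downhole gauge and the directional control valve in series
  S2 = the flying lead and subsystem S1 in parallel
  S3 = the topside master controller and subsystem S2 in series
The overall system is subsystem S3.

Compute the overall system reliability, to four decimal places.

Series (downhole gauge and directional control valve): 0.930000 × 0.790000 = 0.734700
Parallel (flying lead and [0.734700]): 1 − (1 − 0.780000)(1 − 0.734700) = 0.941634
Series (topside master controller and [0.941634]): 0.760000 × 0.941634 = 0.7156

0.7156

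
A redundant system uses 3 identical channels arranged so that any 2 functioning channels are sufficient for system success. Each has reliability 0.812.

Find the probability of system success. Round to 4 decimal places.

0.9073

R = Σ_{i=2}^{3} C(3,i) p^i (1−p)^{3−i} with p = 0.812
C(3,2)·0.812^2·0.188^1 = 0.371870
C(3,3)·0.812^3·0.188^0 = 0.535387
Sum = 0.9073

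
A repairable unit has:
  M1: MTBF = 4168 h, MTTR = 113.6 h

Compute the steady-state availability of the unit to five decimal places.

0.97347

A(M1) = MTBF/(MTBF+MTTR) = 4168/(4168+113.6) = 0.97347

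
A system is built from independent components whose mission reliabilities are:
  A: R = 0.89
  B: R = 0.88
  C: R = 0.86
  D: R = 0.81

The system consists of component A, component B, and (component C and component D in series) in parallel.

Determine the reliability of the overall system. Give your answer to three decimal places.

Series (C and D): 0.86000 × 0.81000 = 0.69660
Parallel (A, B, and [0.69660]): 1 − (1 − 0.89000)(1 − 0.88000)(1 − 0.69660) = 0.996

0.996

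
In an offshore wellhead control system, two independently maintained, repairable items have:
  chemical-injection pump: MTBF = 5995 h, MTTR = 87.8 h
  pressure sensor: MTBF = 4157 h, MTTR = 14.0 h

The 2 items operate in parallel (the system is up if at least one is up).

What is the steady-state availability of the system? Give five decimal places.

0.99995

A(chemical-injection pump) = MTBF/(MTBF+MTTR) = 5995/(5995+87.8) = 0.985566
A(pressure sensor) = MTBF/(MTBF+MTTR) = 4157/(4157+14.0) = 0.996643
Parallel availability: 1 − (1 − 0.985566)(1 − 0.996643) = 0.99995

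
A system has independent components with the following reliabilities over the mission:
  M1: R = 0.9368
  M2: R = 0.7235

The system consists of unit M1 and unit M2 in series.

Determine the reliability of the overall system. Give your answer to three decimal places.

0.678

Series (M1 and M2): 0.93680 × 0.72350 = 0.678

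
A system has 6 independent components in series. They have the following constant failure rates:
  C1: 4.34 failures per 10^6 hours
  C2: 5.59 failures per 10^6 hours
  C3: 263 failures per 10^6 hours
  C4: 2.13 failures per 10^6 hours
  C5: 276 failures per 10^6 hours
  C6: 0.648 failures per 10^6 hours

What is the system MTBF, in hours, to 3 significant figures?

Series of exponential components: λ_sys = Σ λ_i
λ_sys = 0.00000434 + 0.00000559 + 0.000263 + 0.00000213 + 0.000276 + 0.000000648 = 5.5171e-04 /h
MTBF = 1 / λ_sys = 1810 h

1810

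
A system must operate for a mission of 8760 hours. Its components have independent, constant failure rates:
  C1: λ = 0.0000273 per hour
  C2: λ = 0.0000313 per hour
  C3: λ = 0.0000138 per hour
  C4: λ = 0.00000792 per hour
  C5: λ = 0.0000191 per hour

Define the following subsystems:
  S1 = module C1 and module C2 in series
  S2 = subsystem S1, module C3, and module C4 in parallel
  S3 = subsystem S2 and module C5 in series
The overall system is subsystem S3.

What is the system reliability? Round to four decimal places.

0.8433

R(C1) = exp(−0.0000273 × 8760) = 0.787298
R(C2) = exp(−0.0000313 × 8760) = 0.760189
R(C3) = exp(−0.0000138 × 8760) = 0.886133
R(C4) = exp(−0.00000792 × 8760) = 0.932973
R(C5) = exp(−0.0000191 × 8760) = 0.845932
Series (C1 and C2): 0.787298 × 0.760189 = 0.598495
Parallel ([0.598495], C3, and C4): 1 − (1 − 0.598495)(1 − 0.886133)(1 − 0.932973) = 0.996936
Series ([0.996936] and C5): 0.996936 × 0.845932 = 0.8433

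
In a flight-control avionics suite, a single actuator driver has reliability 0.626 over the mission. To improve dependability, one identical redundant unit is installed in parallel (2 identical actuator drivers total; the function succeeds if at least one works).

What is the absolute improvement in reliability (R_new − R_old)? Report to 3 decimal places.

0.234

R_before = 0.626
R_after = 1 − (1 − 0.626)^2 = 0.860
ΔR = 0.860 − 0.626 = 0.234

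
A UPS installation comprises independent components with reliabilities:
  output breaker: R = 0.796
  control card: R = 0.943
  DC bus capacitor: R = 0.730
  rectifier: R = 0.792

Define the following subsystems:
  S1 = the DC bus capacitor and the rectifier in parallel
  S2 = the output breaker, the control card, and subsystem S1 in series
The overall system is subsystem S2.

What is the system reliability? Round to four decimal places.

0.7085

Parallel (DC bus capacitor and rectifier): 1 − (1 − 0.730000)(1 − 0.792000) = 0.943840
Series (output breaker, control card, and [0.943840]): 0.796000 × 0.943000 × 0.943840 = 0.7085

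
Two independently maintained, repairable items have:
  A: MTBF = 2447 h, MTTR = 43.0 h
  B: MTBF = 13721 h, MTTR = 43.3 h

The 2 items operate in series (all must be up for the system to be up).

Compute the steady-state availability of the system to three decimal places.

A(A) = MTBF/(MTBF+MTTR) = 2447/(2447+43.0) = 0.982731
A(B) = MTBF/(MTBF+MTTR) = 13721/(13721+43.3) = 0.996854
Series availability: 0.982731 × 0.996854 = 0.980

0.980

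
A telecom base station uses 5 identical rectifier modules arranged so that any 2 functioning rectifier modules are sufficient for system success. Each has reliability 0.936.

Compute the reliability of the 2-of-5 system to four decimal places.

R = Σ_{i=2}^{5} C(5,i) p^i (1−p)^{5−i} with p = 0.936
C(5,2)·0.936^2·0.064^3 = 0.002297
C(5,3)·0.936^3·0.064^2 = 0.033588
C(5,4)·0.936^4·0.064^1 = 0.245614
C(5,5)·0.936^5·0.064^0 = 0.718421
Sum = 0.9999

0.9999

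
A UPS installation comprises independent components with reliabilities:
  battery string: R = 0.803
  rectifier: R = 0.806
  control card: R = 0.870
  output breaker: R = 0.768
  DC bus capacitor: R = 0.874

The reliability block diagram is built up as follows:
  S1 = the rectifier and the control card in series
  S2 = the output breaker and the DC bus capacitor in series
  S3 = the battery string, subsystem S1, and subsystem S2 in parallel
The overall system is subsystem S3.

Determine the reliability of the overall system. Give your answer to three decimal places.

0.981

Series (rectifier and control card): 0.80600 × 0.87000 = 0.70122
Series (output breaker and DC bus capacitor): 0.76800 × 0.87400 = 0.67123
Parallel (battery string, [0.70122], and [0.67123]): 1 − (1 − 0.80300)(1 − 0.70122)(1 − 0.67123) = 0.981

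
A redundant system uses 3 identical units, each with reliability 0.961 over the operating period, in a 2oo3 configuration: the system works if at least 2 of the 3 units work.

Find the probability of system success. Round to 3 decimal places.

R = Σ_{i=2}^{3} C(3,i) p^i (1−p)^{3−i} with p = 0.961
C(3,2)·0.961^2·0.039^1 = 0.10805
C(3,3)·0.961^3·0.039^0 = 0.88750
Sum = 0.996

0.996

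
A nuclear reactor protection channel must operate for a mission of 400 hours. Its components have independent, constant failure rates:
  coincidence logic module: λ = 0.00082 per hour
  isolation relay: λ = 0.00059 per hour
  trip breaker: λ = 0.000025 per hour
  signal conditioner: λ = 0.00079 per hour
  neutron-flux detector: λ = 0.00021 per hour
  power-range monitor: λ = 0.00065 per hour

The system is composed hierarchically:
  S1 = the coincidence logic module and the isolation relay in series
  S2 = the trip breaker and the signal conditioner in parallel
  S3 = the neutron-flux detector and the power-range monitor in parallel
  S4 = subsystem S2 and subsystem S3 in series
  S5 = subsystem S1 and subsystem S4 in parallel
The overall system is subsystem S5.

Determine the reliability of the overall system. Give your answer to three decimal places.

R(coincidence logic module) = exp(−0.00082 × 400) = 0.72036
R(isolation relay) = exp(−0.00059 × 400) = 0.78978
R(trip breaker) = exp(−0.000025 × 400) = 0.99005
R(signal conditioner) = exp(−0.00079 × 400) = 0.72906
R(neutron-flux detector) = exp(−0.00021 × 400) = 0.91943
R(power-range monitor) = exp(−0.00065 × 400) = 0.77105
Series (coincidence logic module and isolation relay): 0.72036 × 0.78978 = 0.56893
Parallel (trip breaker and signal conditioner): 1 − (1 − 0.99005)(1 − 0.72906) = 0.99730
Parallel (neutron-flux detector and power-range monitor): 1 − (1 − 0.91943)(1 − 0.77105) = 0.98155
Series ([0.99730] and [0.98155]): 0.99730 × 0.98155 = 0.97890
Parallel ([0.56893] and [0.97890]): 1 − (1 − 0.56893)(1 − 0.97890) = 0.991

0.991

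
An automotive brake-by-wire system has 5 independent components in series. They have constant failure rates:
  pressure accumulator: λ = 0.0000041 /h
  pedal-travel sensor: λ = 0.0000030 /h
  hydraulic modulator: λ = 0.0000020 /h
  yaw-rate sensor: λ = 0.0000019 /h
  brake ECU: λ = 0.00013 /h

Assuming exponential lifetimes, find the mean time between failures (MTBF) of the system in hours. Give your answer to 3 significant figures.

7090

Series of exponential components: λ_sys = Σ λ_i
λ_sys = 0.0000041 + 0.0000030 + 0.0000020 + 0.0000019 + 0.00013 = 1.4100e-04 /h
MTBF = 1 / λ_sys = 7090 h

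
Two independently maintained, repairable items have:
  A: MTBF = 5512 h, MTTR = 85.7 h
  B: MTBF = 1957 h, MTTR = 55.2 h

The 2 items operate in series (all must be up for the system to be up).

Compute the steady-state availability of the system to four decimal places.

0.9577

A(A) = MTBF/(MTBF+MTTR) = 5512/(5512+85.7) = 0.984690
A(B) = MTBF/(MTBF+MTTR) = 1957/(1957+55.2) = 0.972567
Series availability: 0.984690 × 0.972567 = 0.9577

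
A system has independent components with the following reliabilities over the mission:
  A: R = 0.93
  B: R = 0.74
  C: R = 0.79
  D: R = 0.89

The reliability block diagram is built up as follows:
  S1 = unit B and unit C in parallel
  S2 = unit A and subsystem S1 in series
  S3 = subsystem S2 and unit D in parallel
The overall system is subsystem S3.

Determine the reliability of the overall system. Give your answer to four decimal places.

Parallel (B and C): 1 − (1 − 0.740000)(1 − 0.790000) = 0.945400
Series (A and [0.945400]): 0.930000 × 0.945400 = 0.879222
Parallel ([0.879222] and D): 1 − (1 − 0.879222)(1 − 0.890000) = 0.9867

0.9867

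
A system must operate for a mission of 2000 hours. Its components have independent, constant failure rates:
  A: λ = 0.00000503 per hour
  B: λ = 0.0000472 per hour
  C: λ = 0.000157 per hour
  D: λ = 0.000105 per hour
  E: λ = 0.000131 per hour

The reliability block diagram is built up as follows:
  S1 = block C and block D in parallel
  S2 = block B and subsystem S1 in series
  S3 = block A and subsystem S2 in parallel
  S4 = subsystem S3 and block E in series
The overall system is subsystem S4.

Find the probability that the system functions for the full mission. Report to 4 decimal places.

0.7685

R(A) = exp(−0.00000503 × 2000) = 0.989990
R(B) = exp(−0.0000472 × 2000) = 0.909919
R(C) = exp(−0.000157 × 2000) = 0.730519
R(D) = exp(−0.000105 × 2000) = 0.810584
R(E) = exp(−0.000131 × 2000) = 0.769511
Parallel (C and D): 1 − (1 − 0.730519)(1 − 0.810584) = 0.948956
Series (B and [0.948956]): 0.909919 × 0.948956 = 0.863473
Parallel (A and [0.863473]): 1 − (1 − 0.989990)(1 − 0.863473) = 0.998633
Series ([0.998633] and E): 0.998633 × 0.769511 = 0.7685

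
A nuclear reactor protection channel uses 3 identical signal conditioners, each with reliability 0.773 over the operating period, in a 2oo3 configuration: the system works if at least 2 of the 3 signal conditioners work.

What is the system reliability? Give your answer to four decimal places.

R = Σ_{i=2}^{3} C(3,i) p^i (1−p)^{3−i} with p = 0.773
C(3,2)·0.773^2·0.227^1 = 0.406917
C(3,3)·0.773^3·0.227^0 = 0.461890
Sum = 0.8688

0.8688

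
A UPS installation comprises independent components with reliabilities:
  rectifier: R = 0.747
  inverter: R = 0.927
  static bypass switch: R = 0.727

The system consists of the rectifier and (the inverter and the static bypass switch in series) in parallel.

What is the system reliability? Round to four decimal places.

0.9175

Series (inverter and static bypass switch): 0.927000 × 0.727000 = 0.673929
Parallel (rectifier and [0.673929]): 1 − (1 − 0.747000)(1 − 0.673929) = 0.9175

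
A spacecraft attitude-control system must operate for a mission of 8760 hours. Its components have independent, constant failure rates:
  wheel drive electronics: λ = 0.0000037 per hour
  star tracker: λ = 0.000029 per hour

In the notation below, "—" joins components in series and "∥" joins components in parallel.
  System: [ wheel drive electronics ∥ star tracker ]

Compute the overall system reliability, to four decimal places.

0.9928

R(wheel drive electronics) = exp(−0.0000037 × 8760) = 0.968108
R(star tracker) = exp(−0.000029 × 8760) = 0.775661
Parallel (wheel drive electronics and star tracker): 1 − (1 − 0.968108)(1 − 0.775661) = 0.9928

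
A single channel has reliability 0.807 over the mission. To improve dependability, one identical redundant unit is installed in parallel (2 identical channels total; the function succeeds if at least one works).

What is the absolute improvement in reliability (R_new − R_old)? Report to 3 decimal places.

0.156

R_before = 0.807
R_after = 1 − (1 − 0.807)^2 = 0.963
ΔR = 0.963 − 0.807 = 0.156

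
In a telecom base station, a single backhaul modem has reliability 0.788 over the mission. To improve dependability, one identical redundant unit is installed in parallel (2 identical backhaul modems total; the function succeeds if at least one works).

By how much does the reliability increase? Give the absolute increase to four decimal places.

0.1671

R_before = 0.788
R_after = 1 − (1 − 0.788)^2 = 0.9551
ΔR = 0.9551 − 0.788 = 0.1671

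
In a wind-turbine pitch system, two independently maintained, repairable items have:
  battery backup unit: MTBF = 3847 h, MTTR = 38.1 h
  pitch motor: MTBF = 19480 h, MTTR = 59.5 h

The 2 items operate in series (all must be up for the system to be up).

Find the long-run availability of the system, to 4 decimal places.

0.9872

A(battery backup unit) = MTBF/(MTBF+MTTR) = 3847/(3847+38.1) = 0.990193
A(pitch motor) = MTBF/(MTBF+MTTR) = 19480/(19480+59.5) = 0.996955
Series availability: 0.990193 × 0.996955 = 0.9872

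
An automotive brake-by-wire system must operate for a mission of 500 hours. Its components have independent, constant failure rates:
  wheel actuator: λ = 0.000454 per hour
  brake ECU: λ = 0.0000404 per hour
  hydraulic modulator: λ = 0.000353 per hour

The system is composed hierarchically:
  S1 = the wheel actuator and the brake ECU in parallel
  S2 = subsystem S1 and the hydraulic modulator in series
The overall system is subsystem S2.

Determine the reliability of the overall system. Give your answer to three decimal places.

R(wheel actuator) = exp(−0.000454 × 500) = 0.79692
R(brake ECU) = exp(−0.0000404 × 500) = 0.98000
R(hydraulic modulator) = exp(−0.000353 × 500) = 0.83820
Parallel (wheel actuator and brake ECU): 1 − (1 − 0.79692)(1 − 0.98000) = 0.99594
Series ([0.99594] and hydraulic modulator): 0.99594 × 0.83820 = 0.835

0.835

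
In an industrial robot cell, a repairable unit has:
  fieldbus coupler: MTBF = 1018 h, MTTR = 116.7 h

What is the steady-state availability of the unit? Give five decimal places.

A(fieldbus coupler) = MTBF/(MTBF+MTTR) = 1018/(1018+116.7) = 0.89715

0.89715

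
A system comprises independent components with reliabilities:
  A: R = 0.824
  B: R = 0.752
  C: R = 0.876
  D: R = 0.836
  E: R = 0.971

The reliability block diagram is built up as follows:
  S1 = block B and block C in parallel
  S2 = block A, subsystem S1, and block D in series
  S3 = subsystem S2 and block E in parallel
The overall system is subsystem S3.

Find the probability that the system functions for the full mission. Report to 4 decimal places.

0.9904

Parallel (B and C): 1 − (1 − 0.752000)(1 − 0.876000) = 0.969248
Series (A, [0.969248], and D): 0.824000 × 0.969248 × 0.836000 = 0.667680
Parallel ([0.667680] and E): 1 − (1 − 0.667680)(1 − 0.971000) = 0.9904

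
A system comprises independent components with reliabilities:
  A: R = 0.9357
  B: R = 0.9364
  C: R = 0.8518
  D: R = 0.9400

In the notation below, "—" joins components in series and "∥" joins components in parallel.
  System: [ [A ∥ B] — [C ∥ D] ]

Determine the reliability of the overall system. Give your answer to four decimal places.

0.9871

Parallel (A and B): 1 − (1 − 0.935700)(1 − 0.936400) = 0.995911
Parallel (C and D): 1 − (1 − 0.851800)(1 − 0.940000) = 0.991108
Series ([0.995911] and [0.991108]): 0.995911 × 0.991108 = 0.9871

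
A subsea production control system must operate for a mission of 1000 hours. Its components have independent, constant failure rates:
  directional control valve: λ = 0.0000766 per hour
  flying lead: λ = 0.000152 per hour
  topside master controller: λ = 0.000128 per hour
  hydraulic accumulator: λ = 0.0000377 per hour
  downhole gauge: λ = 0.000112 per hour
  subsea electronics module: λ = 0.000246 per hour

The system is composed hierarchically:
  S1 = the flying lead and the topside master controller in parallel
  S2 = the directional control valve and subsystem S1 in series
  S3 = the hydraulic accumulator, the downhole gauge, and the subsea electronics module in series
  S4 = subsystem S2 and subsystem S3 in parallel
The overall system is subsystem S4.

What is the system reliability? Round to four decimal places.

0.9708

R(directional control valve) = exp(−0.0000766 × 1000) = 0.926260
R(flying lead) = exp(−0.000152 × 1000) = 0.858988
R(topside master controller) = exp(−0.000128 × 1000) = 0.879853
R(hydraulic accumulator) = exp(−0.0000377 × 1000) = 0.963002
R(downhole gauge) = exp(−0.000112 × 1000) = 0.894044
R(subsea electronics module) = exp(−0.000246 × 1000) = 0.781922
Parallel (flying lead and topside master controller): 1 − (1 − 0.858988)(1 − 0.879853) = 0.983058
Series (directional control valve and [0.983058]): 0.926260 × 0.983058 = 0.910567
Series (hydraulic accumulator, downhole gauge, and subsea electronics module): 0.963002 × 0.894044 × 0.781922 = 0.673208
Parallel ([0.910567] and [0.673208]): 1 − (1 − 0.910567)(1 − 0.673208) = 0.9708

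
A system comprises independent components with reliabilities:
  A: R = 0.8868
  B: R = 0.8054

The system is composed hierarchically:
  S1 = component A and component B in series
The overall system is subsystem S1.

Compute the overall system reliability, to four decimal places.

0.7142

Series (A and B): 0.886800 × 0.805400 = 0.7142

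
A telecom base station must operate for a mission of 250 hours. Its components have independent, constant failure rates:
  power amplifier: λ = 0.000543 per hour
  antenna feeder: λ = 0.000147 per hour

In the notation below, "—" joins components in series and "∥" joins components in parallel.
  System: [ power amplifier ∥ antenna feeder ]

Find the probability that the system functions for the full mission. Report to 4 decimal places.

R(power amplifier) = exp(−0.000543 × 250) = 0.873061
R(antenna feeder) = exp(−0.000147 × 250) = 0.963917
Parallel (power amplifier and antenna feeder): 1 − (1 − 0.873061)(1 − 0.963917) = 0.9954

0.9954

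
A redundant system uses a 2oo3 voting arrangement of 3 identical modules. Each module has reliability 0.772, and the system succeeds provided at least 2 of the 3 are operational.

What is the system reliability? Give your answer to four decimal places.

0.8678

R = Σ_{i=2}^{3} C(3,i) p^i (1−p)^{3−i} with p = 0.772
C(3,2)·0.772^2·0.228^1 = 0.407653
C(3,3)·0.772^3·0.228^0 = 0.460100
Sum = 0.8678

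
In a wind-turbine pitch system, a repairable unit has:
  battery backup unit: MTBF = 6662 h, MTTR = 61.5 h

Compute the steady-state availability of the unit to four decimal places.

A(battery backup unit) = MTBF/(MTBF+MTTR) = 6662/(6662+61.5) = 0.9909

0.9909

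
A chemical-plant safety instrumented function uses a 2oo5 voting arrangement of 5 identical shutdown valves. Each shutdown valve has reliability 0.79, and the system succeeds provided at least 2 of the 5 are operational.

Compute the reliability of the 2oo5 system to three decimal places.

R = Σ_{i=2}^{5} C(5,i) p^i (1−p)^{5−i} with p = 0.79
C(5,2)·0.79^2·0.21^3 = 0.05780
C(5,3)·0.79^3·0.21^2 = 0.21743
C(5,4)·0.79^4·0.21^1 = 0.40898
C(5,5)·0.79^5·0.21^0 = 0.30771
Sum = 0.992

0.992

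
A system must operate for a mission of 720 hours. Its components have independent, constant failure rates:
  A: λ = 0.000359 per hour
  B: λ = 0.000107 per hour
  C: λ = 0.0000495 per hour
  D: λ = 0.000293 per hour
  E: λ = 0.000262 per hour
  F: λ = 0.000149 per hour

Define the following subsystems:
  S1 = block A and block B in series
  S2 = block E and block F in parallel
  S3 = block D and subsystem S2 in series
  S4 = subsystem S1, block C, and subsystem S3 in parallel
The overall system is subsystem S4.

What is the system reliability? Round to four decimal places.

R(A) = exp(−0.000359 × 720) = 0.772224
R(B) = exp(−0.000107 × 720) = 0.925853
R(C) = exp(−0.0000495 × 720) = 0.964988
R(D) = exp(−0.000293 × 720) = 0.809806
R(E) = exp(−0.000262 × 720) = 0.828085
R(F) = exp(−0.000149 × 720) = 0.898274
Series (A and B): 0.772224 × 0.925853 = 0.714966
Parallel (E and F): 1 − (1 − 0.828085)(1 − 0.898274) = 0.982512
Series (D and [0.982512]): 0.809806 × 0.982512 = 0.795644
Parallel ([0.714966], C, and [0.795644]): 1 − (1 − 0.714966)(1 − 0.964988)(1 − 0.795644) = 0.9980

0.9980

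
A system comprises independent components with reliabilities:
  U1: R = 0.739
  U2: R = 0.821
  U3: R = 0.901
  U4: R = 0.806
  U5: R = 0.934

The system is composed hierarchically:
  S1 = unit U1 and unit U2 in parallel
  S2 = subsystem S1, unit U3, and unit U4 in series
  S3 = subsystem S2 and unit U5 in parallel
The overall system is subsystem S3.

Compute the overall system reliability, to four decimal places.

0.9797

Parallel (U1 and U2): 1 − (1 − 0.739000)(1 − 0.821000) = 0.953281
Series ([0.953281], U3, and U4): 0.953281 × 0.901000 × 0.806000 = 0.692278
Parallel ([0.692278] and U5): 1 − (1 − 0.692278)(1 − 0.934000) = 0.9797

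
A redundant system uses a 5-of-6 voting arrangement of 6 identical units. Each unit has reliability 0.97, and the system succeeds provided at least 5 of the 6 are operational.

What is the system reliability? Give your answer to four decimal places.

R = Σ_{i=5}^{6} C(6,i) p^i (1−p)^{6−i} with p = 0.97
C(6,5)·0.97^5·0.03^1 = 0.154572
C(6,6)·0.97^6·0.03^0 = 0.832972
Sum = 0.9875

0.9875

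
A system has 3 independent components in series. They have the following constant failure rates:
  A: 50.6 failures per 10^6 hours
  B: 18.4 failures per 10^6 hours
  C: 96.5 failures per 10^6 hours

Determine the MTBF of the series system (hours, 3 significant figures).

Series of exponential components: λ_sys = Σ λ_i
λ_sys = 0.0000506 + 0.0000184 + 0.0000965 = 1.6550e-04 /h
MTBF = 1 / λ_sys = 6040 h

6040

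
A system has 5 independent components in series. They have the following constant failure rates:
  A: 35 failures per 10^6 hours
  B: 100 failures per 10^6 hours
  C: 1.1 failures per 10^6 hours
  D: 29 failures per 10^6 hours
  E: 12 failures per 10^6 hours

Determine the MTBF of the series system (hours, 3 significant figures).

Series of exponential components: λ_sys = Σ λ_i
λ_sys = 0.000035 + 0.00010 + 0.0000011 + 0.000029 + 0.000012 = 1.7710e-04 /h
MTBF = 1 / λ_sys = 5650 h

5650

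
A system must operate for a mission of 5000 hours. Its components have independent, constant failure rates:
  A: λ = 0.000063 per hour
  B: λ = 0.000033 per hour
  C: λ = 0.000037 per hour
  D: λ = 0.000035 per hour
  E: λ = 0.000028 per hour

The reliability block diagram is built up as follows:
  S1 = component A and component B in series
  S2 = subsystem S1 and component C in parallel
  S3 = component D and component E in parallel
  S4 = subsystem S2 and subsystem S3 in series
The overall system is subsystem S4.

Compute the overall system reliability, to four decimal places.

0.9160

R(A) = exp(−0.000063 × 5000) = 0.729789
R(B) = exp(−0.000033 × 5000) = 0.847894
R(C) = exp(−0.000037 × 5000) = 0.831104
R(D) = exp(−0.000035 × 5000) = 0.839457
R(E) = exp(−0.000028 × 5000) = 0.869358
Series (A and B): 0.729789 × 0.847894 = 0.618784
Parallel ([0.618784] and C): 1 − (1 − 0.618784)(1 − 0.831104) = 0.935614
Parallel (D and E): 1 − (1 − 0.839457)(1 − 0.869358) = 0.979026
Series ([0.935614] and [0.979026]): 0.935614 × 0.979026 = 0.9160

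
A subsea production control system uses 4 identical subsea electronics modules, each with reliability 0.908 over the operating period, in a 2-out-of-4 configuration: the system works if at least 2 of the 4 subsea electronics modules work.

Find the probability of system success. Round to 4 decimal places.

0.9971

R = Σ_{i=2}^{4} C(4,i) p^i (1−p)^{4−i} with p = 0.908
C(4,2)·0.908^2·0.092^2 = 0.041870
C(4,3)·0.908^3·0.092^1 = 0.275490
C(4,4)·0.908^4·0.092^0 = 0.679741
Sum = 0.9971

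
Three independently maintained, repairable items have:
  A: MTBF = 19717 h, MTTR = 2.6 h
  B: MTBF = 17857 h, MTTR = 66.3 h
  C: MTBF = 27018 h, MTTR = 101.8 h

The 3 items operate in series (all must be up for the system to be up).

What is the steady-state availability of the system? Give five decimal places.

A(A) = MTBF/(MTBF+MTTR) = 19717/(19717+2.6) = 0.999868
A(B) = MTBF/(MTBF+MTTR) = 17857/(17857+66.3) = 0.996301
A(C) = MTBF/(MTBF+MTTR) = 27018/(27018+101.8) = 0.996246
Series availability: 0.999868 × 0.996301 × 0.996246 = 0.99243

0.99243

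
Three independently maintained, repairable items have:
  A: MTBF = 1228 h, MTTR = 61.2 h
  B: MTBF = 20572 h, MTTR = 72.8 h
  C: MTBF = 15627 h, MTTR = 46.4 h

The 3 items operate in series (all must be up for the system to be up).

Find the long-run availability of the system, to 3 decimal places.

A(A) = MTBF/(MTBF+MTTR) = 1228/(1228+61.2) = 0.952529
A(B) = MTBF/(MTBF+MTTR) = 20572/(20572+72.8) = 0.996474
A(C) = MTBF/(MTBF+MTTR) = 15627/(15627+46.4) = 0.997040
Series availability: 0.952529 × 0.996474 × 0.997040 = 0.946

0.946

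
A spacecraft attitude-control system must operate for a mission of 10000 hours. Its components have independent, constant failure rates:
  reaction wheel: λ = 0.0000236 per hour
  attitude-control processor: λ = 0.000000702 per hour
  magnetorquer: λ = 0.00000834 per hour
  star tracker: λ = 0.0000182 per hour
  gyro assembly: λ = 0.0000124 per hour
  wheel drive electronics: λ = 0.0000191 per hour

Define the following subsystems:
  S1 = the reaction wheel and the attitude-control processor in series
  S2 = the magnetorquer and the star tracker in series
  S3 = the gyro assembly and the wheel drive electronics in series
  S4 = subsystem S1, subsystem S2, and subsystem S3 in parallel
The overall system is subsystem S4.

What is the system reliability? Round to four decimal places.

0.9864

R(reaction wheel) = exp(−0.0000236 × 10000) = 0.789781
R(attitude-control processor) = exp(−0.000000702 × 10000) = 0.993005
R(magnetorquer) = exp(−0.00000834 × 10000) = 0.919983
R(star tracker) = exp(−0.0000182 × 10000) = 0.833601
R(gyro assembly) = exp(−0.0000124 × 10000) = 0.883380
R(wheel drive electronics) = exp(−0.0000191 × 10000) = 0.826133
Series (reaction wheel and attitude-control processor): 0.789781 × 0.993005 = 0.784256
Series (magnetorquer and star tracker): 0.919983 × 0.833601 = 0.766899
Series (gyro assembly and wheel drive electronics): 0.883380 × 0.826133 = 0.729789
Parallel ([0.784256], [0.766899], and [0.729789]): 1 − (1 − 0.784256)(1 − 0.766899)(1 − 0.729789) = 0.9864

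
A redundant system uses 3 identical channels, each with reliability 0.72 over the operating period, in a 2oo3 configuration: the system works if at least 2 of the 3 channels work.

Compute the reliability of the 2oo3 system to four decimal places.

R = Σ_{i=2}^{3} C(3,i) p^i (1−p)^{3−i} with p = 0.72
C(3,2)·0.72^2·0.28^1 = 0.435456
C(3,3)·0.72^3·0.28^0 = 0.373248
Sum = 0.8087

0.8087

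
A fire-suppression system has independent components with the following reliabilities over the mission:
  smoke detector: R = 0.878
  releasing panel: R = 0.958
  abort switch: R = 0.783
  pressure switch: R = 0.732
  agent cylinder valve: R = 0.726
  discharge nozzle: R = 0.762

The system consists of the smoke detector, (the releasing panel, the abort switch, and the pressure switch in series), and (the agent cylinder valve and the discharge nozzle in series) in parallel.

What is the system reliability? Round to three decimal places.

0.975

Series (releasing panel, abort switch, and pressure switch): 0.95800 × 0.78300 × 0.73200 = 0.54908
Series (agent cylinder valve and discharge nozzle): 0.72600 × 0.76200 = 0.55321
Parallel (smoke detector, [0.54908], and [0.55321]): 1 − (1 − 0.87800)(1 − 0.54908)(1 − 0.55321) = 0.975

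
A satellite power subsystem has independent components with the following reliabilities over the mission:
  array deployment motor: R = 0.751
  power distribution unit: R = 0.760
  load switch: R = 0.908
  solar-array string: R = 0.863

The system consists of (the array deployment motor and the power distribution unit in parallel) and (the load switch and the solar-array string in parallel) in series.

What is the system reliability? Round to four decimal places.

0.9284

Parallel (array deployment motor and power distribution unit): 1 − (1 − 0.751000)(1 − 0.760000) = 0.940240
Parallel (load switch and solar-array string): 1 − (1 − 0.908000)(1 − 0.863000) = 0.987396
Series ([0.940240] and [0.987396]): 0.940240 × 0.987396 = 0.9284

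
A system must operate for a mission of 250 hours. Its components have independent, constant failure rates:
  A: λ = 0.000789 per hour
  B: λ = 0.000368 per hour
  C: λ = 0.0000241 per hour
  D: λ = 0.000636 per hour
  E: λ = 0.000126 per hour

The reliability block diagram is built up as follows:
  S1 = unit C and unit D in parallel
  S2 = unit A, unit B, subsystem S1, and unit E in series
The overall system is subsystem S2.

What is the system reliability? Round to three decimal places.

R(A) = exp(−0.000789 × 250) = 0.82099
R(B) = exp(−0.000368 × 250) = 0.91211
R(C) = exp(−0.0000241 × 250) = 0.99399
R(D) = exp(−0.000636 × 250) = 0.85300
R(E) = exp(−0.000126 × 250) = 0.96899
Parallel (C and D): 1 − (1 − 0.99399)(1 − 0.85300) = 0.99912
Series (A, B, [0.99912], and E): 0.82099 × 0.91211 × 0.99912 × 0.96899 = 0.725

0.725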